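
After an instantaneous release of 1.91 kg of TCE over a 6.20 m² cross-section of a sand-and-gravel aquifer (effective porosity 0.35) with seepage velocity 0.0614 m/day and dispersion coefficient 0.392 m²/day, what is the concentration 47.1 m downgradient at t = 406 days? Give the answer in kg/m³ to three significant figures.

For an instantaneous plane source, C(x,t) = M/(n_e·A·√(4πDt)) · exp(−(x−vt)²/(4Dt)), with n_e·A the pore (flow) area.
Plume center vt = 0.0614 × 406 = 24.9284 m, so the well at 47.1 m is 22.1716 m downgradient of the peak.
√(4πDt) = 44.72 m, giving peak height M/(n_e·A·√(4πDt)) = 1.91/(0.35 × 6.20 × 44.72) = 0.01968 kg/m³.
(x−vt)²/(4Dt) = (22.1716)²/(4 × 0.392 × 406) = 0.7722; exp(−0.7722) = 0.4620.
C = 0.01968 × 0.4620 = 0.00909 kg/m³.

0.00909 kg/m³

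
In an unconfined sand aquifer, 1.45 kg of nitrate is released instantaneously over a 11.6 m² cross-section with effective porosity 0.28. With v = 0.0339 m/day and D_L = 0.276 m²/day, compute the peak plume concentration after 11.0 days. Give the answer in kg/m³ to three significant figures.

The peak of an instantaneous 1D plume sits at x = vt; there the Gaussian factor is 1 and C_max = M/(n_e·A·√(4πDt)), where n_e·A is the pore area the mass is dissolved in.
√(4πDt) = √(4π × 0.276 × 11.0) = 6.177 m, so C_max = 1.45/(0.28 × 11.6 × 6.177) = 0.0723 kg/m³.

0.0723 kg/m³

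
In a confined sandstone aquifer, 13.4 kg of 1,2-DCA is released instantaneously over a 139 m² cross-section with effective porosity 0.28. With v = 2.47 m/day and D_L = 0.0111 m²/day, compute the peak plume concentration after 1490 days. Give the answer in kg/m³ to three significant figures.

The peak of an instantaneous 1D plume sits at x = vt; there the Gaussian factor is 1 and C_max = M/(n_e·A·√(4πDt)), where n_e·A is the pore area the mass is dissolved in.
√(4πDt) = √(4π × 0.0111 × 1490) = 14.42 m, so C_max = 13.4/(0.28 × 139 × 14.42) = 0.0239 kg/m³.

0.0239 kg/m³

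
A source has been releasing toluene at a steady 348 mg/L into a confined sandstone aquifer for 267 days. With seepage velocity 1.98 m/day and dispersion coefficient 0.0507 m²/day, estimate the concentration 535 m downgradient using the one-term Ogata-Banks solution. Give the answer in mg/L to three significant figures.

38.8 mg/L

For a continuous step input, C/C₀ ≈ ½·erfc((x−vt)/(2√(Dt))).
vt = 1.98 × 267 = 528.66 m and 2√(Dt) = 2√(0.0507 × 267) = 7.359 m.
Argument (x−vt)/(2√(Dt)) = (535 − 528.66)/7.359 = 0.8615; ½·erfc(0.8615) = 0.1115.
C = 348 × 0.1115 = 38.8 mg/L.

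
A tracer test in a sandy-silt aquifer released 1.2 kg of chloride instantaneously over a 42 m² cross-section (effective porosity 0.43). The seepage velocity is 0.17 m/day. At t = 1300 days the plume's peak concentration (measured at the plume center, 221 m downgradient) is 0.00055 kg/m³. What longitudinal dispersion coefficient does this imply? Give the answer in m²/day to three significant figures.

At the plume center C_max = M/(n_e·A·√(4πDt)), so D = M²/(4πt·(n_e·A·C_max)²).
n_e·A·C_max = 0.43 × 42 × 0.00055 = 0.009933 kg/m.
D = 1.2²/(4π × 1300 × 0.009933²) = 0.893 m²/day.

0.893 m²/day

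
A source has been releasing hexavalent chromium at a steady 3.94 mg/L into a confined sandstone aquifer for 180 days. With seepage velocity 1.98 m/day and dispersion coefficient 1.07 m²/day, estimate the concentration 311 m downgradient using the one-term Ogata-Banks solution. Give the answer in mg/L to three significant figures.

For a continuous step input, C/C₀ ≈ ½·erfc((x−vt)/(2√(Dt))).
vt = 1.98 × 180 = 356.4 m and 2√(Dt) = 2√(1.07 × 180) = 27.76 m.
Argument (x−vt)/(2√(Dt)) = (311 − 356.4)/27.76 = -1.635; ½·erfc(-1.635) = 0.9896.
C = 3.94 × 0.9896 = 3.90 mg/L.

3.90 mg/L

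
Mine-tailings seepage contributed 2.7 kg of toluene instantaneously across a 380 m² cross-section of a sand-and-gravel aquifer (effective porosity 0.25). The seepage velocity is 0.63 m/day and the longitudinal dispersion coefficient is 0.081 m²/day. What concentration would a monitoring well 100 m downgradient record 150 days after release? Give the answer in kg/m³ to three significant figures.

For an instantaneous plane source, C(x,t) = M/(n_e·A·√(4πDt)) · exp(−(x−vt)²/(4Dt)), with n_e·A the pore (flow) area.
Plume center vt = 0.63 × 150 = 94.5 m, so the well at 100 m is 5.5 m downgradient of the peak.
√(4πDt) = 12.36 m, giving peak height M/(n_e·A·√(4πDt)) = 2.7/(0.25 × 380 × 12.36) = 0.002299 kg/m³.
(x−vt)²/(4Dt) = (5.5)²/(4 × 0.081 × 150) = 0.6224; exp(−0.6224) = 0.5367.
C = 0.002299 × 0.5367 = 0.00123 kg/m³.

0.00123 kg/m³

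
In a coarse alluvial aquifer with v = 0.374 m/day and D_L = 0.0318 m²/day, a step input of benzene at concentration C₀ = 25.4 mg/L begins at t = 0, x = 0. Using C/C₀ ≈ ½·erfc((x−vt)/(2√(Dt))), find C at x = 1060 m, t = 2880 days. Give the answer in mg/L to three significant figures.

For a continuous step input, C/C₀ ≈ ½·erfc((x−vt)/(2√(Dt))).
vt = 0.374 × 2880 = 1077.12 m and 2√(Dt) = 2√(0.0318 × 2880) = 19.14 m.
Argument (x−vt)/(2√(Dt)) = (1060 − 1077.12)/19.14 = -0.8945; ½·erfc(-0.8945) = 0.8971.
C = 25.4 × 0.8971 = 22.8 mg/L.

22.8 mg/L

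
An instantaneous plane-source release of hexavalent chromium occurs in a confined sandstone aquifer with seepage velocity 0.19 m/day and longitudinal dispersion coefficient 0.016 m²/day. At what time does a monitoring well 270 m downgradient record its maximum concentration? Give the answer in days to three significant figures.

For the 1D instantaneous-source solution, setting ∂C/∂t = 0 at fixed x gives v²t² + 2Dt − x² = 0, so t = (√(D² + v²x²) − D)/v².
√(D² + v²x²) = √(0.016² + 0.19² × 270²) = 51.30; v² = 0.0361.
t = (51.30 − 0.016)/0.0361 = 1420 days (vs. the pure-advection estimate x/v = 1420 d).

1420 days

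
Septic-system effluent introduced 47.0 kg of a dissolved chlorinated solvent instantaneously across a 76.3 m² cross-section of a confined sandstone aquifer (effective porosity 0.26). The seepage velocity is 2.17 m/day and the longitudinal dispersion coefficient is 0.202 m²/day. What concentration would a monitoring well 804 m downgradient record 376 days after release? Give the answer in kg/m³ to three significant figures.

For an instantaneous plane source, C(x,t) = M/(n_e·A·√(4πDt)) · exp(−(x−vt)²/(4Dt)), with n_e·A the pore (flow) area.
Plume center vt = 2.17 × 376 = 815.92 m, so the well at 804 m is 11.92 m upgradient of the peak.
√(4πDt) = 30.89 m, giving peak height M/(n_e·A·√(4πDt)) = 47.0/(0.26 × 76.3 × 30.89) = 0.07670 kg/m³.
(x−vt)²/(4Dt) = (-11.92)²/(4 × 0.202 × 376) = 0.4677; exp(−0.4677) = 0.6264.
C = 0.07670 × 0.6264 = 0.0480 kg/m³.

0.0480 kg/m³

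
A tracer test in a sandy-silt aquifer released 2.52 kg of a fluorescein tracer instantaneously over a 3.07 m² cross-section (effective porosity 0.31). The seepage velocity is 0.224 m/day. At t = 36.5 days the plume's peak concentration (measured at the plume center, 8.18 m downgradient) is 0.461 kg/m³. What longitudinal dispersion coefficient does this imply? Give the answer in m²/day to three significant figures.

0.0719 m²/day

At the plume center C_max = M/(n_e·A·√(4πDt)), so D = M²/(4πt·(n_e·A·C_max)²).
n_e·A·C_max = 0.31 × 3.07 × 0.461 = 0.4387 kg/m.
D = 2.52²/(4π × 36.5 × 0.4387²) = 0.0719 m²/day.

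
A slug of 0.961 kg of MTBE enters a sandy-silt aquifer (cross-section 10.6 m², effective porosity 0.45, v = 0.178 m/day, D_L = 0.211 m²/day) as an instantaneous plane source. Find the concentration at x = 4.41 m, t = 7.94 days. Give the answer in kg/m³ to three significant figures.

0.0115 kg/m³

For an instantaneous plane source, C(x,t) = M/(n_e·A·√(4πDt)) · exp(−(x−vt)²/(4Dt)), with n_e·A the pore (flow) area.
Plume center vt = 0.178 × 7.94 = 1.41332 m, so the well at 4.41 m is 2.99668 m downgradient of the peak.
√(4πDt) = 4.588 m, giving peak height M/(n_e·A·√(4πDt)) = 0.961/(0.45 × 10.6 × 4.588) = 0.04391 kg/m³.
(x−vt)²/(4Dt) = (2.99668)²/(4 × 0.211 × 7.94) = 1.340; exp(−1.340) = 0.2618.
C = 0.04391 × 0.2618 = 0.0115 kg/m³.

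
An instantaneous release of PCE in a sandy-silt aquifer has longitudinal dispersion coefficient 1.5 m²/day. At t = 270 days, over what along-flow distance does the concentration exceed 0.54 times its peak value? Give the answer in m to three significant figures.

The plume is Gaussian with σ = √(2Dt) = √(2 × 1.5 × 270) = 28.46 m.
C/C_peak = exp(−Δx²/(2σ²)) = 0.54 ⇒ Δx = σ·√(−2 ln 0.54) = 28.46 × 1.110 = 31.59 m.
Width = 2Δx = 63.2 m.

63.2 m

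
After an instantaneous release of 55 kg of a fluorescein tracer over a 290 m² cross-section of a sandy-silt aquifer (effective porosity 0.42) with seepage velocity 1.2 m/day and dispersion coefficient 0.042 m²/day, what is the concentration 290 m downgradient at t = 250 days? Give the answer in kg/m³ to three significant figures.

For an instantaneous plane source, C(x,t) = M/(n_e·A·√(4πDt)) · exp(−(x−vt)²/(4Dt)), with n_e·A the pore (flow) area.
Plume center vt = 1.2 × 250 = 300 m, so the well at 290 m is 10 m upgradient of the peak.
√(4πDt) = 11.49 m, giving peak height M/(n_e·A·√(4πDt)) = 55/(0.42 × 290 × 11.49) = 0.03930 kg/m³.
(x−vt)²/(4Dt) = (-10)²/(4 × 0.042 × 250) = 2.381; exp(−2.381) = 0.09246.
C = 0.03930 × 0.09246 = 0.00363 kg/m³.

0.00363 kg/m³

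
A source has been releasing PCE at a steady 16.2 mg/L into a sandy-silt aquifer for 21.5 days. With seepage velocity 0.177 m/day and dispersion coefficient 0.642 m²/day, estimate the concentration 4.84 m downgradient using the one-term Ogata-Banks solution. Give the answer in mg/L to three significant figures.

6.84 mg/L

For a continuous step input, C/C₀ ≈ ½·erfc((x−vt)/(2√(Dt))).
vt = 0.177 × 21.5 = 3.8055 m and 2√(Dt) = 2√(0.642 × 21.5) = 7.430 m.
Argument (x−vt)/(2√(Dt)) = (4.84 − 3.8055)/7.430 = 0.1392; ½·erfc(0.1392) = 0.4220.
C = 16.2 × 0.4220 = 6.84 mg/L.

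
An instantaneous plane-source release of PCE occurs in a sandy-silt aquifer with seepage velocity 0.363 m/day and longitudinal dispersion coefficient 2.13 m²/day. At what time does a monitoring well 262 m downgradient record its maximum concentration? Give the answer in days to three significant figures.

706 days

For the 1D instantaneous-source solution, setting ∂C/∂t = 0 at fixed x gives v²t² + 2Dt − x² = 0, so t = (√(D² + v²x²) − D)/v².
√(D² + v²x²) = √(2.13² + 0.363² × 262²) = 95.13; v² = 0.131769.
t = (95.13 − 2.13)/0.131769 = 706 days (vs. the pure-advection estimate x/v = 722 d).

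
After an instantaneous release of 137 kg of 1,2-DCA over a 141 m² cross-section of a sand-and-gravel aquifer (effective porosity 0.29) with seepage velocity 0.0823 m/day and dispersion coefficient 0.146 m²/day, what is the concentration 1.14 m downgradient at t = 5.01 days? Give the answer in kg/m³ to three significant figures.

0.922 kg/m³

For an instantaneous plane source, C(x,t) = M/(n_e·A·√(4πDt)) · exp(−(x−vt)²/(4Dt)), with n_e·A the pore (flow) area.
Plume center vt = 0.0823 × 5.01 = 0.412323 m, so the well at 1.14 m is 0.727677 m downgradient of the peak.
√(4πDt) = 3.032 m, giving peak height M/(n_e·A·√(4πDt)) = 137/(0.29 × 141 × 3.032) = 1.105 kg/m³.
(x−vt)²/(4Dt) = (0.727677)²/(4 × 0.146 × 5.01) = 0.1810; exp(−0.1810) = 0.8344.
C = 1.105 × 0.8344 = 0.922 kg/m³.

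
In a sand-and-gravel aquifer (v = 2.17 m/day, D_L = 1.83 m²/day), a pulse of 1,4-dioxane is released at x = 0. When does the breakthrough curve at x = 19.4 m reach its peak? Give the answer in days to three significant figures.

8.56 days

For the 1D instantaneous-source solution, setting ∂C/∂t = 0 at fixed x gives v²t² + 2Dt − x² = 0, so t = (√(D² + v²x²) − D)/v².
√(D² + v²x²) = √(1.83² + 2.17² × 19.4²) = 42.14; v² = 4.7089.
t = (42.14 − 1.83)/4.7089 = 8.56 days (vs. the pure-advection estimate x/v = 8.94 d).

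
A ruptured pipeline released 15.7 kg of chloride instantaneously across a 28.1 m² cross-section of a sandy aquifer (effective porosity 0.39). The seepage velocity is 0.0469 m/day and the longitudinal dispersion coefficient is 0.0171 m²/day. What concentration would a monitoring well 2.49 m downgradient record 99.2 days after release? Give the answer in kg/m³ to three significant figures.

0.156 kg/m³

For an instantaneous plane source, C(x,t) = M/(n_e·A·√(4πDt)) · exp(−(x−vt)²/(4Dt)), with n_e·A the pore (flow) area.
Plume center vt = 0.0469 × 99.2 = 4.65248 m, so the well at 2.49 m is 2.16248 m upgradient of the peak.
√(4πDt) = 4.617 m, giving peak height M/(n_e·A·√(4πDt)) = 15.7/(0.39 × 28.1 × 4.617) = 0.3103 kg/m³.
(x−vt)²/(4Dt) = (-2.16248)²/(4 × 0.0171 × 99.2) = 0.6892; exp(−0.6892) = 0.5020.
C = 0.3103 × 0.5020 = 0.156 kg/m³.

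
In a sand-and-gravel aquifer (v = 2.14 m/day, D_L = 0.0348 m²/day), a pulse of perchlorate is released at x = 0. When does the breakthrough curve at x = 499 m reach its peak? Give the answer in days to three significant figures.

For the 1D instantaneous-source solution, setting ∂C/∂t = 0 at fixed x gives v²t² + 2Dt − x² = 0, so t = (√(D² + v²x²) − D)/v².
√(D² + v²x²) = √(0.0348² + 2.14² × 499²) = 1068; v² = 4.5796.
t = (1068 − 0.0348)/4.5796 = 233 days (vs. the pure-advection estimate x/v = 233 d).

233 days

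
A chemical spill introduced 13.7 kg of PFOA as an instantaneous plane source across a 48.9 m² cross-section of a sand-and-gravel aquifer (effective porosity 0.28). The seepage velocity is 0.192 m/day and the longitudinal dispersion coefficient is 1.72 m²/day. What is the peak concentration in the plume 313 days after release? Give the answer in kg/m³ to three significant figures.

0.0122 kg/m³

The peak of an instantaneous 1D plume sits at x = vt; there the Gaussian factor is 1 and C_max = M/(n_e·A·√(4πDt)), where n_e·A is the pore area the mass is dissolved in.
√(4πDt) = √(4π × 1.72 × 313) = 82.25 m, so C_max = 13.7/(0.28 × 48.9 × 82.25) = 0.0122 kg/m³.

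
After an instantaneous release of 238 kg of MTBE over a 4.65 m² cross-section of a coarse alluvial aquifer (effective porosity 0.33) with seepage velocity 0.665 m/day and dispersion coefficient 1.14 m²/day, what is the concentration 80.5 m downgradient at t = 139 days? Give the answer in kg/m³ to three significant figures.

For an instantaneous plane source, C(x,t) = M/(n_e·A·√(4πDt)) · exp(−(x−vt)²/(4Dt)), with n_e·A the pore (flow) area.
Plume center vt = 0.665 × 139 = 92.435 m, so the well at 80.5 m is 11.935 m upgradient of the peak.
√(4πDt) = 44.62 m, giving peak height M/(n_e·A·√(4πDt)) = 238/(0.33 × 4.65 × 44.62) = 3.476 kg/m³.
(x−vt)²/(4Dt) = (-11.935)²/(4 × 1.14 × 139) = 0.2247; exp(−0.2247) = 0.7988.
C = 3.476 × 0.7988 = 2.78 kg/m³.

2.78 kg/m³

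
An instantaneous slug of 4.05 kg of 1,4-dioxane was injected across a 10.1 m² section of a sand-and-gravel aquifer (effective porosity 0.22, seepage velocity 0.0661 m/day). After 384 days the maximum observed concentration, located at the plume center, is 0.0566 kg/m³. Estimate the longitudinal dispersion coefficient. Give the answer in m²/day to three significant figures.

At the plume center C_max = M/(n_e·A·√(4πDt)), so D = M²/(4πt·(n_e·A·C_max)²).
n_e·A·C_max = 0.22 × 10.1 × 0.0566 = 0.1258 kg/m.
D = 4.05²/(4π × 384 × 0.1258²) = 0.215 m²/day.

0.215 m²/day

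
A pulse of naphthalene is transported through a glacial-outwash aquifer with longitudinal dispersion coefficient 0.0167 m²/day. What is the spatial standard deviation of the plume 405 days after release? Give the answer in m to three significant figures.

Dispersive spreading gives a Gaussian with σ² = 2Dt; advection only shifts the center.
σ = √(2 × 0.0167 × 405) = 3.68 m.

3.68 m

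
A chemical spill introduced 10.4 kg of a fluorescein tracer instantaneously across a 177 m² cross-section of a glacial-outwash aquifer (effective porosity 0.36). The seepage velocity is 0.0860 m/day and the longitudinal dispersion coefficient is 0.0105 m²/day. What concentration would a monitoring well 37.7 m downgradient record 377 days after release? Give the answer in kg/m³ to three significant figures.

For an instantaneous plane source, C(x,t) = M/(n_e·A·√(4πDt)) · exp(−(x−vt)²/(4Dt)), with n_e·A the pore (flow) area.
Plume center vt = 0.0860 × 377 = 32.422 m, so the well at 37.7 m is 5.278 m downgradient of the peak.
√(4πDt) = 7.053 m, giving peak height M/(n_e·A·√(4πDt)) = 10.4/(0.36 × 177 × 7.053) = 0.02314 kg/m³.
(x−vt)²/(4Dt) = (5.278)²/(4 × 0.0105 × 377) = 1.759; exp(−1.759) = 0.1722.
C = 0.02314 × 0.1722 = 0.00398 kg/m³.

0.00398 kg/m³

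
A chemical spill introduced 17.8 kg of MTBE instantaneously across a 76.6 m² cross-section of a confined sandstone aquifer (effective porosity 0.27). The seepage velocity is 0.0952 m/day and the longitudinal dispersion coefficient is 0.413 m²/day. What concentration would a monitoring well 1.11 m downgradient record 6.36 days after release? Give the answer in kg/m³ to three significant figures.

For an instantaneous plane source, C(x,t) = M/(n_e·A·√(4πDt)) · exp(−(x−vt)²/(4Dt)), with n_e·A the pore (flow) area.
Plume center vt = 0.0952 × 6.36 = 0.605472 m, so the well at 1.11 m is 0.504528 m downgradient of the peak.
√(4πDt) = 5.745 m, giving peak height M/(n_e·A·√(4πDt)) = 17.8/(0.27 × 76.6 × 5.745) = 0.1498 kg/m³.
(x−vt)²/(4Dt) = (0.504528)²/(4 × 0.413 × 6.36) = 0.02423; exp(−0.02423) = 0.9761.
C = 0.1498 × 0.9761 = 0.146 kg/m³.

0.146 kg/m³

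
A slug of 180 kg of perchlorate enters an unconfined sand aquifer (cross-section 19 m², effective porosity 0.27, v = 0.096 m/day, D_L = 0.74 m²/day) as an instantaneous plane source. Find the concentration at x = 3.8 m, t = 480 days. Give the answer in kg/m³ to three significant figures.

0.149 kg/m³

For an instantaneous plane source, C(x,t) = M/(n_e·A·√(4πDt)) · exp(−(x−vt)²/(4Dt)), with n_e·A the pore (flow) area.
Plume center vt = 0.096 × 480 = 46.08 m, so the well at 3.8 m is 42.28 m upgradient of the peak.
√(4πDt) = 66.81 m, giving peak height M/(n_e·A·√(4πDt)) = 180/(0.27 × 19 × 66.81) = 0.5252 kg/m³.
(x−vt)²/(4Dt) = (-42.28)²/(4 × 0.74 × 480) = 1.258; exp(−1.258) = 0.2842.
C = 0.5252 × 0.2842 = 0.149 kg/m³.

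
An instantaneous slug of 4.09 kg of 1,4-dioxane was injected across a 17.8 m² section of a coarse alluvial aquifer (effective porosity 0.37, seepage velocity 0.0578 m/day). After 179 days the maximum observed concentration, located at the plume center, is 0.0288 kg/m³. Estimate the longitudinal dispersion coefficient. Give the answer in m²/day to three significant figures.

At the plume center C_max = M/(n_e·A·√(4πDt)), so D = M²/(4πt·(n_e·A·C_max)²).
n_e·A·C_max = 0.37 × 17.8 × 0.0288 = 0.1897 kg/m.
D = 4.09²/(4π × 179 × 0.1897²) = 0.207 m²/day.

0.207 m²/day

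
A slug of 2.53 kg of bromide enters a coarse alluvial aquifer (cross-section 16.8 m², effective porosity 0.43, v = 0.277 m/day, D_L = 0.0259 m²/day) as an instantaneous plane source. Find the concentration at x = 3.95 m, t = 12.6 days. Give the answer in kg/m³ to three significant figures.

For an instantaneous plane source, C(x,t) = M/(n_e·A·√(4πDt)) · exp(−(x−vt)²/(4Dt)), with n_e·A the pore (flow) area.
Plume center vt = 0.277 × 12.6 = 3.4902 m, so the well at 3.95 m is 0.4598 m downgradient of the peak.
√(4πDt) = 2.025 m, giving peak height M/(n_e·A·√(4πDt)) = 2.53/(0.43 × 16.8 × 2.025) = 0.1729 kg/m³.
(x−vt)²/(4Dt) = (0.4598)²/(4 × 0.0259 × 12.6) = 0.1620; exp(−0.1620) = 0.8504.
C = 0.1729 × 0.8504 = 0.147 kg/m³.

0.147 kg/m³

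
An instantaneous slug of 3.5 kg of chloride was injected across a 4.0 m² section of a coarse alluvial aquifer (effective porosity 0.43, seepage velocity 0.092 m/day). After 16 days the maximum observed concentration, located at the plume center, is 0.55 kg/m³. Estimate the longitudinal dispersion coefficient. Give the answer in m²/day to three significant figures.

At the plume center C_max = M/(n_e·A·√(4πDt)), so D = M²/(4πt·(n_e·A·C_max)²).
n_e·A·C_max = 0.43 × 4.0 × 0.55 = 0.9460 kg/m.
D = 3.5²/(4π × 16 × 0.9460²) = 0.0681 m²/day.

0.0681 m²/day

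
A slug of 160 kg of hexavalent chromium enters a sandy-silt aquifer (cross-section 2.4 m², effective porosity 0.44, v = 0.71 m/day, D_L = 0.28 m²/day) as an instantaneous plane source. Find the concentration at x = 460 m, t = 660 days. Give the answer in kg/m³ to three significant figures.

2.84 kg/m³

For an instantaneous plane source, C(x,t) = M/(n_e·A·√(4πDt)) · exp(−(x−vt)²/(4Dt)), with n_e·A the pore (flow) area.
Plume center vt = 0.71 × 660 = 468.6 m, so the well at 460 m is 8.6 m upgradient of the peak.
√(4πDt) = 48.19 m, giving peak height M/(n_e·A·√(4πDt)) = 160/(0.44 × 2.4 × 48.19) = 3.144 kg/m³.
(x−vt)²/(4Dt) = (-8.6)²/(4 × 0.28 × 660) = 0.1001; exp(−0.1001) = 0.9047.
C = 3.144 × 0.9047 = 2.84 kg/m³.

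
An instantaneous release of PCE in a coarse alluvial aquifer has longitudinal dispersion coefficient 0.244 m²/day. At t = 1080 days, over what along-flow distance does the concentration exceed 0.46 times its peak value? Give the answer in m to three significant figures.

The plume is Gaussian with σ = √(2Dt) = √(2 × 0.244 × 1080) = 22.96 m.
C/C_peak = exp(−Δx²/(2σ²)) = 0.46 ⇒ Δx = σ·√(−2 ln 0.46) = 22.96 × 1.246 = 28.61 m.
Width = 2Δx = 57.2 m.

57.2 m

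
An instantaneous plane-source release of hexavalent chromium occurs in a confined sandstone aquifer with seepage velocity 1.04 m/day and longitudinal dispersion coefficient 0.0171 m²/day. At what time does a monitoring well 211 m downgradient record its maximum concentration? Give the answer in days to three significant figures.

For the 1D instantaneous-source solution, setting ∂C/∂t = 0 at fixed x gives v²t² + 2Dt − x² = 0, so t = (√(D² + v²x²) − D)/v².
√(D² + v²x²) = √(0.0171² + 1.04² × 211²) = 219.4; v² = 1.0816.
t = (219.4 − 0.0171)/1.0816 = 203 days (vs. the pure-advection estimate x/v = 203 d).

203 days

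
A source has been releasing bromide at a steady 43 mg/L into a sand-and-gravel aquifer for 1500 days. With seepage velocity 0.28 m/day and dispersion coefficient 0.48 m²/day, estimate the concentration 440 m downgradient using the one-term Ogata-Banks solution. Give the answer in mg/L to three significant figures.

For a continuous step input, C/C₀ ≈ ½·erfc((x−vt)/(2√(Dt))).
vt = 0.28 × 1500 = 420 m and 2√(Dt) = 2√(0.48 × 1500) = 53.67 m.
Argument (x−vt)/(2√(Dt)) = (440 − 420)/53.67 = 0.3726; ½·erfc(0.3726) = 0.2991.
C = 43 × 0.2991 = 12.9 mg/L.

12.9 mg/L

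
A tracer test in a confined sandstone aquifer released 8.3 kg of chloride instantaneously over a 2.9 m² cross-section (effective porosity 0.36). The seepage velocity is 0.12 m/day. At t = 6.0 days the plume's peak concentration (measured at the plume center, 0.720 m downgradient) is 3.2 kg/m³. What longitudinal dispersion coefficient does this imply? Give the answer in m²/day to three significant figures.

At the plume center C_max = M/(n_e·A·√(4πDt)), so D = M²/(4πt·(n_e·A·C_max)²).
n_e·A·C_max = 0.36 × 2.9 × 3.2 = 3.341 kg/m.
D = 8.3²/(4π × 6.0 × 3.341²) = 0.0819 m²/day.

0.0819 m²/day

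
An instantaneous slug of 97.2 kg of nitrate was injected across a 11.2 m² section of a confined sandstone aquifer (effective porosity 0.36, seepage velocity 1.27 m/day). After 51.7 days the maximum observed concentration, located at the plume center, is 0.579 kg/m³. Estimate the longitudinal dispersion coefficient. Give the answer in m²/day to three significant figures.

At the plume center C_max = M/(n_e·A·√(4πDt)), so D = M²/(4πt·(n_e·A·C_max)²).
n_e·A·C_max = 0.36 × 11.2 × 0.579 = 2.335 kg/m.
D = 97.2²/(4π × 51.7 × 2.335²) = 2.67 m²/day.

2.67 m²/day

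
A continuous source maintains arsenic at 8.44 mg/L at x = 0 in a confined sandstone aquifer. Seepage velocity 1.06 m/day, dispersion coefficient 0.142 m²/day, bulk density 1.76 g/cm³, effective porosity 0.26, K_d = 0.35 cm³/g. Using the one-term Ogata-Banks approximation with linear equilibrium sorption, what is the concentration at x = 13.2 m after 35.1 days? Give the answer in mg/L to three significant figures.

0.885 mg/L

Retardation factor R = 1 + ρ_b·K_d/n = 1 + 1.76 × 0.35/0.26 = 3.369.
Sorption retards both mechanisms: v_R = v/R = 0.3146 m/day, D_R = D/R = 0.04215 m²/day.
v_R·t = 0.3146 × 35.1 = 11.04246 m; 2√(D_R t) = 2.433 m; argument = (13.2 − 11.04246)/2.433 = 0.8868.
C = C₀ × ½·erfc(0.8868) = 8.44 × 0.1049 = 0.885 mg/L.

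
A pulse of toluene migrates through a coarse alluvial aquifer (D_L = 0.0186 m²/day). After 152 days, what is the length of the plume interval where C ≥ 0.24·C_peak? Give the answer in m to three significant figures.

8.03 m

The plume is Gaussian with σ = √(2Dt) = √(2 × 0.0186 × 152) = 2.378 m.
C/C_peak = exp(−Δx²/(2σ²)) = 0.24 ⇒ Δx = σ·√(−2 ln 0.24) = 2.378 × 1.689 = 4.016 m.
Width = 2Δx = 8.03 m.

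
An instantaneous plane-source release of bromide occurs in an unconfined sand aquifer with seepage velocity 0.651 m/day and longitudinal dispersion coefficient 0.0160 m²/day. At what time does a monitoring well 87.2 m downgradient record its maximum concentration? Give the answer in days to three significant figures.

For the 1D instantaneous-source solution, setting ∂C/∂t = 0 at fixed x gives v²t² + 2Dt − x² = 0, so t = (√(D² + v²x²) − D)/v².
√(D² + v²x²) = √(0.0160² + 0.651² × 87.2²) = 56.77; v² = 0.423801.
t = (56.77 − 0.0160)/0.423801 = 134 days (vs. the pure-advection estimate x/v = 134 d).

134 days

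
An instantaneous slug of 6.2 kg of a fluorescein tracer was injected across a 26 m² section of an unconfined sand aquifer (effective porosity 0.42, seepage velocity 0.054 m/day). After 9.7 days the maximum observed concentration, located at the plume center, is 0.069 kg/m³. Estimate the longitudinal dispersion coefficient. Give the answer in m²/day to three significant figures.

0.555 m²/day

At the plume center C_max = M/(n_e·A·√(4πDt)), so D = M²/(4πt·(n_e·A·C_max)²).
n_e·A·C_max = 0.42 × 26 × 0.069 = 0.7535 kg/m.
D = 6.2²/(4π × 9.7 × 0.7535²) = 0.555 m²/day.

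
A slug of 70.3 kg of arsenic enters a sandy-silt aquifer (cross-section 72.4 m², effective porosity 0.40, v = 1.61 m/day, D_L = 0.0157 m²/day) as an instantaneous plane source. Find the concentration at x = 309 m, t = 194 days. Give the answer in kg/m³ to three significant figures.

For an instantaneous plane source, C(x,t) = M/(n_e·A·√(4πDt)) · exp(−(x−vt)²/(4Dt)), with n_e·A the pore (flow) area.
Plume center vt = 1.61 × 194 = 312.34 m, so the well at 309 m is 3.34 m upgradient of the peak.
√(4πDt) = 6.187 m, giving peak height M/(n_e·A·√(4πDt)) = 70.3/(0.40 × 72.4 × 6.187) = 0.3924 kg/m³.
(x−vt)²/(4Dt) = (-3.34)²/(4 × 0.0157 × 194) = 0.9157; exp(−0.9157) = 0.4002.
C = 0.3924 × 0.4002 = 0.157 kg/m³.

0.157 kg/m³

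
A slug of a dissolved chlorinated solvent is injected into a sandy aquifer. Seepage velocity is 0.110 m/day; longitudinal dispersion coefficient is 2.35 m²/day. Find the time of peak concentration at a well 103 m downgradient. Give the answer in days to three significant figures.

For the 1D instantaneous-source solution, setting ∂C/∂t = 0 at fixed x gives v²t² + 2Dt − x² = 0, so t = (√(D² + v²x²) − D)/v².
√(D² + v²x²) = √(2.35² + 0.110² × 103²) = 11.57; v² = 0.0121.
t = (11.57 − 2.35)/0.0121 = 762 days (vs. the pure-advection estimate x/v = 936 d).

762 days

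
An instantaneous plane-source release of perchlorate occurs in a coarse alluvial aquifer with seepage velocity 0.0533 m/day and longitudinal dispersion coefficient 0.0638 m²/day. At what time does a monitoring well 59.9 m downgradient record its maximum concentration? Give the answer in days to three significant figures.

For the 1D instantaneous-source solution, setting ∂C/∂t = 0 at fixed x gives v²t² + 2Dt − x² = 0, so t = (√(D² + v²x²) − D)/v².
√(D² + v²x²) = √(0.0638² + 0.0533² × 59.9²) = 3.193; v² = 0.00284089.
t = (3.193 − 0.0638)/0.00284089 = 1100 days (vs. the pure-advection estimate x/v = 1120 d).

1100 days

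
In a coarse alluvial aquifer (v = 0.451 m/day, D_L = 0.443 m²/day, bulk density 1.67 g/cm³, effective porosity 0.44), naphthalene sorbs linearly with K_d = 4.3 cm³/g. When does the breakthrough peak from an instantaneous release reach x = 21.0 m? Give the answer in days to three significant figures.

770 days

Retardation factor R = 1 + ρ_b·K_d/n = 1 + 1.67 × 4.3/0.44 = 17.32.
Sorption retards both mechanisms: v_R = v/R = 0.02604 m/day, D_R = D/R = 0.02558 m²/day.
Peak time from v_R²t² + 2D_R t − x² = 0: t = (√(D_R² + v_R²x²) − D_R)/v_R².
√(D_R² + v_R²x²) = √(0.02558² + 0.02604² × 21.0²) = 0.5474; v_R² = 0.0006781.
t = (0.5474 − 0.02558)/0.0006781 = 770 days.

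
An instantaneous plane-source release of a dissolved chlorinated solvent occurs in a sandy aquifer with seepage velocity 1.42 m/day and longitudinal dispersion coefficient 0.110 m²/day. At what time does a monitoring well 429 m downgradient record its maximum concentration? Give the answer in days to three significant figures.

302 days

For the 1D instantaneous-source solution, setting ∂C/∂t = 0 at fixed x gives v²t² + 2Dt − x² = 0, so t = (√(D² + v²x²) − D)/v².
√(D² + v²x²) = √(0.110² + 1.42² × 429²) = 609.2; v² = 2.0164.
t = (609.2 − 0.110)/2.0164 = 302 days (vs. the pure-advection estimate x/v = 302 d).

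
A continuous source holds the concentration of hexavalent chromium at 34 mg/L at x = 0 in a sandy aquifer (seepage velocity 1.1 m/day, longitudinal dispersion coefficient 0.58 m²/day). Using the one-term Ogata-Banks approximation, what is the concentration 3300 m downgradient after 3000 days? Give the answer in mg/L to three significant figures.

17.0 mg/L

For a continuous step input, C/C₀ ≈ ½·erfc((x−vt)/(2√(Dt))).
vt = 1.1 × 3000 = 3300 m and 2√(Dt) = 2√(0.58 × 3000) = 83.43 m.
Argument (x−vt)/(2√(Dt)) = (3300 − 3300)/83.43 = 0; ½·erfc(0) = 0.5000.
C = 34 × 0.5000 = 17.0 mg/L.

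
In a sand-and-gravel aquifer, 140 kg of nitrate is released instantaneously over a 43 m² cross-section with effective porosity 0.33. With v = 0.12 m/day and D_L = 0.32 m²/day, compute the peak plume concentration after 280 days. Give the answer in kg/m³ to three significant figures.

The peak of an instantaneous 1D plume sits at x = vt; there the Gaussian factor is 1 and C_max = M/(n_e·A·√(4πDt)), where n_e·A is the pore area the mass is dissolved in.
√(4πDt) = √(4π × 0.32 × 280) = 33.56 m, so C_max = 140/(0.33 × 43 × 33.56) = 0.294 kg/m³.

0.294 kg/m³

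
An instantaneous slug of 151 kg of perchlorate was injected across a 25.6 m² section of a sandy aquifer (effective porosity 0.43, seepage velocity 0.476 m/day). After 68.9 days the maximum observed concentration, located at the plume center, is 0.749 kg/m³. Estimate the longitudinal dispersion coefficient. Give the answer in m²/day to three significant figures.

At the plume center C_max = M/(n_e·A·√(4πDt)), so D = M²/(4πt·(n_e·A·C_max)²).
n_e·A·C_max = 0.43 × 25.6 × 0.749 = 8.245 kg/m.
D = 151²/(4π × 68.9 × 8.245²) = 0.387 m²/day.

0.387 m²/day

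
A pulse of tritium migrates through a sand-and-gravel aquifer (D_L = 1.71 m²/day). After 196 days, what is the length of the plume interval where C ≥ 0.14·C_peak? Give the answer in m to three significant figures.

103 m

The plume is Gaussian with σ = √(2Dt) = √(2 × 1.71 × 196) = 25.89 m.
C/C_peak = exp(−Δx²/(2σ²)) = 0.14 ⇒ Δx = σ·√(−2 ln 0.14) = 25.89 × 1.983 = 51.34 m.
Width = 2Δx = 103 m.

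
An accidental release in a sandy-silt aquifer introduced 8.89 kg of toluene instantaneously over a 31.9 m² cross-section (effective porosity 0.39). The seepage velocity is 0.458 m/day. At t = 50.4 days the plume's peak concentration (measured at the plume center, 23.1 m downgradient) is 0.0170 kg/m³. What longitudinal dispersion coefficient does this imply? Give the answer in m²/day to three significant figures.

At the plume center C_max = M/(n_e·A·√(4πDt)), so D = M²/(4πt·(n_e·A·C_max)²).
n_e·A·C_max = 0.39 × 31.9 × 0.0170 = 0.2115 kg/m.
D = 8.89²/(4π × 50.4 × 0.2115²) = 2.79 m²/day.

2.79 m²/day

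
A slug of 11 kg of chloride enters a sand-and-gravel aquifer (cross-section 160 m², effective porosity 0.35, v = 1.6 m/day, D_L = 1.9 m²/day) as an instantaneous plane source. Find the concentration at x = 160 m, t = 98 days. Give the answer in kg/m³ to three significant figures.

0.00401 kg/m³

For an instantaneous plane source, C(x,t) = M/(n_e·A·√(4πDt)) · exp(−(x−vt)²/(4Dt)), with n_e·A the pore (flow) area.
Plume center vt = 1.6 × 98 = 156.8 m, so the well at 160 m is 3.2 m downgradient of the peak.
√(4πDt) = 48.37 m, giving peak height M/(n_e·A·√(4πDt)) = 11/(0.35 × 160 × 48.37) = 0.004061 kg/m³.
(x−vt)²/(4Dt) = (3.2)²/(4 × 1.9 × 98) = 0.01375; exp(−0.01375) = 0.9863.
C = 0.004061 × 0.9863 = 0.00401 kg/m³.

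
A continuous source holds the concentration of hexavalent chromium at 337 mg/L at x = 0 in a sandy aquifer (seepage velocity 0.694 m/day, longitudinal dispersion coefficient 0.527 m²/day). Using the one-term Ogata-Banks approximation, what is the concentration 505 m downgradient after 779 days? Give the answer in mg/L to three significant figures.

For a continuous step input, C/C₀ ≈ ½·erfc((x−vt)/(2√(Dt))).
vt = 0.694 × 779 = 540.626 m and 2√(Dt) = 2√(0.527 × 779) = 40.52 m.
Argument (x−vt)/(2√(Dt)) = (505 − 540.626)/40.52 = -0.8792; ½·erfc(-0.8792) = 0.8931.
C = 337 × 0.8931 = 301 mg/L.

301 mg/L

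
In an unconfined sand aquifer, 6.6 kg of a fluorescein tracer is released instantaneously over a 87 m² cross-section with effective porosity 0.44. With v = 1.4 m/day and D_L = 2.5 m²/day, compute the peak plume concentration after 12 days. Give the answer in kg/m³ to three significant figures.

0.00888 kg/m³

The peak of an instantaneous 1D plume sits at x = vt; there the Gaussian factor is 1 and C_max = M/(n_e·A·√(4πDt)), where n_e·A is the pore area the mass is dissolved in.
√(4πDt) = √(4π × 2.5 × 12) = 19.42 m, so C_max = 6.6/(0.44 × 87 × 19.42) = 0.00888 kg/m³.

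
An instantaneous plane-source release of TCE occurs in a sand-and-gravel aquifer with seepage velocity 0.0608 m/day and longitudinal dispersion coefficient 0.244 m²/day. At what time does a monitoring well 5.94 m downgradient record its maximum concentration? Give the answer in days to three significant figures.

51.9 days

For the 1D instantaneous-source solution, setting ∂C/∂t = 0 at fixed x gives v²t² + 2Dt − x² = 0, so t = (√(D² + v²x²) − D)/v².
√(D² + v²x²) = √(0.244² + 0.0608² × 5.94²) = 0.4359; v² = 0.00369664.
t = (0.4359 − 0.244)/0.00369664 = 51.9 days (vs. the pure-advection estimate x/v = 97.7 d).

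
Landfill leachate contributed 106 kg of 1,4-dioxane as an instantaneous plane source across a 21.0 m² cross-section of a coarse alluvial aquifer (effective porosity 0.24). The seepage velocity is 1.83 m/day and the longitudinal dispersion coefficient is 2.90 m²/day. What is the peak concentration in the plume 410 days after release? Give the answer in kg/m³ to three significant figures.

The peak of an instantaneous 1D plume sits at x = vt; there the Gaussian factor is 1 and C_max = M/(n_e·A·√(4πDt)), where n_e·A is the pore area the mass is dissolved in.
√(4πDt) = √(4π × 2.90 × 410) = 122.2 m, so C_max = 106/(0.24 × 21.0 × 122.2) = 0.172 kg/m³.

0.172 kg/m³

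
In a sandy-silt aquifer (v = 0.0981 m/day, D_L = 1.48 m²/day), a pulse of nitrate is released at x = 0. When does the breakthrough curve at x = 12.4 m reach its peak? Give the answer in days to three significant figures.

For the 1D instantaneous-source solution, setting ∂C/∂t = 0 at fixed x gives v²t² + 2Dt − x² = 0, so t = (√(D² + v²x²) − D)/v².
√(D² + v²x²) = √(1.48² + 0.0981² × 12.4²) = 1.916; v² = 0.00962361.
t = (1.916 − 1.48)/0.00962361 = 45.3 days (vs. the pure-advection estimate x/v = 126 d).

45.3 days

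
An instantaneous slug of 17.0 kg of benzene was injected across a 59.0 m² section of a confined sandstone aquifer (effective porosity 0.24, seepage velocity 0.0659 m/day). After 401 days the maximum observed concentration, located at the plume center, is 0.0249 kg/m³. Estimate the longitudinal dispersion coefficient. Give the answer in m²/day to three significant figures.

At the plume center C_max = M/(n_e·A·√(4πDt)), so D = M²/(4πt·(n_e·A·C_max)²).
n_e·A·C_max = 0.24 × 59.0 × 0.0249 = 0.3526 kg/m.
D = 17.0²/(4π × 401 × 0.3526²) = 0.461 m²/day.

0.461 m²/day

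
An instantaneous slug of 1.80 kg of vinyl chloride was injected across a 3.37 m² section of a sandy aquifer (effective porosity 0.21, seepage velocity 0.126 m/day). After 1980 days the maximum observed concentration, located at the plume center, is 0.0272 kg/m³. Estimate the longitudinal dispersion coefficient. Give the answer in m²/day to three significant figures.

0.351 m²/day

At the plume center C_max = M/(n_e·A·√(4πDt)), so D = M²/(4πt·(n_e·A·C_max)²).
n_e·A·C_max = 0.21 × 3.37 × 0.0272 = 0.01925 kg/m.
D = 1.80²/(4π × 1980 × 0.01925²) = 0.351 m²/day.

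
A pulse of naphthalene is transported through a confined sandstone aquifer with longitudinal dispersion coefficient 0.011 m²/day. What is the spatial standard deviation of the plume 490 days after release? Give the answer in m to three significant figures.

3.28 m

Dispersive spreading gives a Gaussian with σ² = 2Dt; advection only shifts the center.
σ = √(2 × 0.011 × 490) = 3.28 m.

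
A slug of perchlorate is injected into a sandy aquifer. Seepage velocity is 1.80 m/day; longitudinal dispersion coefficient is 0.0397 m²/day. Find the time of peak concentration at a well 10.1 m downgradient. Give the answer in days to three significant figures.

For the 1D instantaneous-source solution, setting ∂C/∂t = 0 at fixed x gives v²t² + 2Dt − x² = 0, so t = (√(D² + v²x²) − D)/v².
√(D² + v²x²) = √(0.0397² + 1.80² × 10.1²) = 18.18; v² = 3.24.
t = (18.18 − 0.0397)/3.24 = 5.60 days (vs. the pure-advection estimate x/v = 5.61 d).

5.60 days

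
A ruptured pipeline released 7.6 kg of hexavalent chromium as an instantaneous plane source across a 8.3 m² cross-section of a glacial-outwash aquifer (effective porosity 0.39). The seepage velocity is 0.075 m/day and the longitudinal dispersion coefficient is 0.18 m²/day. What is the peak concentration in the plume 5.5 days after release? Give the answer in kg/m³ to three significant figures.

The peak of an instantaneous 1D plume sits at x = vt; there the Gaussian factor is 1 and C_max = M/(n_e·A·√(4πDt)), where n_e·A is the pore area the mass is dissolved in.
√(4πDt) = √(4π × 0.18 × 5.5) = 3.527 m, so C_max = 7.6/(0.39 × 8.3 × 3.527) = 0.666 kg/m³.

0.666 kg/m³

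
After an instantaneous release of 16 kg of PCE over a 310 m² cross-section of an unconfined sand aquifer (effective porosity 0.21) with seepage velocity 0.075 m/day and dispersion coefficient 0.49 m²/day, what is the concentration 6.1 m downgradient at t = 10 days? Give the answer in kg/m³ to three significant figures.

For an instantaneous plane source, C(x,t) = M/(n_e·A·√(4πDt)) · exp(−(x−vt)²/(4Dt)), with n_e·A the pore (flow) area.
Plume center vt = 0.075 × 10 = 0.75 m, so the well at 6.1 m is 5.35 m downgradient of the peak.
√(4πDt) = 7.847 m, giving peak height M/(n_e·A·√(4πDt)) = 16/(0.21 × 310 × 7.847) = 0.03132 kg/m³.
(x−vt)²/(4Dt) = (5.35)²/(4 × 0.49 × 10) = 1.460; exp(−1.460) = 0.2322.
C = 0.03132 × 0.2322 = 0.00727 kg/m³.

0.00727 kg/m³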